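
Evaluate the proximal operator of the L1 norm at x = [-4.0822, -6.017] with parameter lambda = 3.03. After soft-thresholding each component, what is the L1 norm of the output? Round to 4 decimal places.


Soft-thresholding with lambda = 3.03:
prox(-4.0822) = sign(-4.0822)*max(|-4.0822| - 3.03, 0) = -1.0522
prox(-6.017) = sign(-6.017)*max(|-6.017| - 3.03, 0) = -2.987
prox(x) = [-1.0522, -2.987]
||prox(x)||_1 = 1.0522 + 2.987 = 4.0392


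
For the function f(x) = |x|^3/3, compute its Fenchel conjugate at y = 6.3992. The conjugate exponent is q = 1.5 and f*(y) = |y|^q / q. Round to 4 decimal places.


The conjugate exponent q satisfies 1/p + 1/q = 1.
p = 3, so q = 3/(3 - 1) = 1.5
|y|^q = 6.3992^1.5 = 16.1878
f*(6.3992) = 16.1878 / 1.5 = 10.7919


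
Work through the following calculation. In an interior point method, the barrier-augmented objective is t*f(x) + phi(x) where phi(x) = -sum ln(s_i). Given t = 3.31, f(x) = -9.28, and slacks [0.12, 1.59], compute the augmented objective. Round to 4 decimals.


Step 1: Compute log-barrier.
ln values: [-2.1203, 0.4637]
phi = -(-2.1203 + 0.4637) = 1.6565
Step 2: Compute augmented objective.
t*f(x) = 3.31*-9.28 = -30.7168
Total = -30.7168 + 1.6565 = -29.0603


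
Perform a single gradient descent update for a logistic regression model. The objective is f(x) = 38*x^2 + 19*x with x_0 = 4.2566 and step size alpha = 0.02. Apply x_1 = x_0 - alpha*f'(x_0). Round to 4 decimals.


We compute the gradient at x_0 and apply the update.
f'(x) = 76*x + 19
f'(4.2566) = 76*4.2566 + 19 = 342.5016
x_1 = 4.2566 - 0.02*342.5016 = -2.5934


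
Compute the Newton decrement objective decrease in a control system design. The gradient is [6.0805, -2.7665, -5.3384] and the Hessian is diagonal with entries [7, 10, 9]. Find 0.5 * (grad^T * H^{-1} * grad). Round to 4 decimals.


Step 1: H is diagonal, so H^(-1) * g = [0.8686, -0.2767, -0.5932].
Step 2: g^T H^(-1) g = sum_i g_i^2 / H_ii
  = (6.0805)^2/7 + (-2.7665)^2/10 + (-5.3384)^2/9
  = 5.2818 + 0.7654 + 3.1665 = 9.2136
Step 3: Objective decrease = 0.5 * g^T H^(-1) g = 4.6068


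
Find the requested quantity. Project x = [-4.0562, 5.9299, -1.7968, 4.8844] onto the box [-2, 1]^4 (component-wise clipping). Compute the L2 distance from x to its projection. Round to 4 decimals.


Project each component onto [-2, 1].
clip(-4.0562) = -2.0, clip(5.9299) = 1.0, clip(-1.7968) = -1.7968, clip(4.8844) = 1.0
Projection = [-2.0, 1.0, -1.7968, 1.0]
Squared diffs: [4.228, 24.3039, 0.0, 15.0886]
Distance = sqrt(43.6205) = 6.6046


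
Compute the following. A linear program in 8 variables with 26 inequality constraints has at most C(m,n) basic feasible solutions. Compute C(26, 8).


Each vertex corresponds to some choice of n active constraints out of m, so the number of vertices is at most C(m, n) = m! / (n!(m-n)!).
m = 26, n = 8
Numerator: 26 * 25 * 24 * 23 * 22 * 21 * 20 * 19
Denominator: 8! = 40320
C(26, 8) = 1562275


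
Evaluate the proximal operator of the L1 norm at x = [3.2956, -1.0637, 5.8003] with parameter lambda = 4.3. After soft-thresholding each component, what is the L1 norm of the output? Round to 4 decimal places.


Soft-thresholding with lambda = 4.3:
prox(3.2956) = sign(3.2956)*max(|3.2956| - 4.3, 0) = 0.0
prox(-1.0637) = sign(-1.0637)*max(|-1.0637| - 4.3, 0) = 0.0
prox(5.8003) = sign(5.8003)*max(|5.8003| - 4.3, 0) = 1.5003
prox(x) = [0.0, 0.0, 1.5003]
||prox(x)||_1 = 0.0 + 0.0 + 1.5003 = 1.5003


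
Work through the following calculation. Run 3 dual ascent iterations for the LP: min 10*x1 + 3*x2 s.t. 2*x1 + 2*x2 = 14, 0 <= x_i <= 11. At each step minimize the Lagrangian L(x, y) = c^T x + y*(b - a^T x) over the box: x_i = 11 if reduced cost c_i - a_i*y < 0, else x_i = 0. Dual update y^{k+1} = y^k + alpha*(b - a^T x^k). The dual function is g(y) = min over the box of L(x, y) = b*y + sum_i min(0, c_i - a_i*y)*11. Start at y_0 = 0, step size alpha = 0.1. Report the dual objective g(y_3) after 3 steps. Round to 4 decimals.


Dual ascent for LP: min 10*x1 + 3*x2, 2*x1 + 2*x2 = 14, 0 <= x_i <= 11
Step 1: y^k = 0.0, reduced costs: (10.0, 3.0)
  x^k = (0.0, 0.0), subgradient = b - a^T x = 14.0
  y^{k+1} = 0.0 + 0.1*14.0 = 1.4
Step 2: y^k = 1.4, reduced costs: (7.2, 0.2)
  x^k = (0.0, 0.0), subgradient = b - a^T x = 14.0
  y^{k+1} = 1.4 + 0.1*14.0 = 2.8
Step 3: y^k = 2.8, reduced costs: (4.4, -2.6)
  x^k = (0.0, 11.0), subgradient = b - a^T x = -8.0
  y^{k+1} = 2.8 + 0.1*-8.0 = 2.0
Dual objective at y_3 = 2.0: reduced costs (6.0, -1.0), box minimizer x = (0.0, 11.0)
g(y_3) = b*y + (c1 - a1*y)*x1 + (c2 - a2*y)*x2 = 14*2.0 + 6.0*0.0 + (-1.0)*11.0 = 28.0 + 0.0 - 11.0 = 17.0


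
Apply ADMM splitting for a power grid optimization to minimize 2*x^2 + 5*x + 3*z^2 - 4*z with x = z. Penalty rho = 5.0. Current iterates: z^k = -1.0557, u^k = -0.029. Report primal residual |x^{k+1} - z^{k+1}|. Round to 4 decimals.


ADMM iteration with rho = 5.0, z^k = -1.0557, u^k = -0.029
Step 1: x-update.
Minimize 2*x^2 + 5*x + (5.0/2)*(x + 1.0557 - 0.029)^2
FOC: (2*2 + 5.0)*x = -5 + 5.0*(-1.0557 + 0.029)
x^{k+1} = -1.1259
Step 2: z-update.
Minimize 3*z^2 - 4*z + (5.0/2)*(-1.1259 - z - 0.029)^2
FOC: (2*3 + 5.0)*z = 4 + 5.0*(-1.1259 - 0.029)
z^{k+1} = -0.1613
Step 3: u-update.
u^{k+1} = -0.029 - 1.1259 + 0.1613 = -0.9936
Step 4: Primal residual = |-1.1259 + 0.1613| = 0.9646


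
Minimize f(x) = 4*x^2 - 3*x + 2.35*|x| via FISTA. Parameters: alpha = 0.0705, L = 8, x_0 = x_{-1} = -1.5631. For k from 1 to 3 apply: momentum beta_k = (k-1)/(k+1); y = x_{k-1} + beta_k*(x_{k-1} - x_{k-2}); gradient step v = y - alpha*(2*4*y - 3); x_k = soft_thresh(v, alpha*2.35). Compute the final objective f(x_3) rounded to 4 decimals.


FISTA on f(x) = 4*x^2 - 3*x + 2.35*|x|
L = 8, alpha = 0.0705
Iteration 1: beta = 0.0, y = -1.5631 + 0.0*(-1.5631 + 1.5631) = -1.5631
  grad(y) = -15.5048, v = y - alpha*grad = -0.47
  prox(v) = soft_thresh(-0.47, 0.1657) = -0.3043
Iteration 2: beta = 0.3333, y = -0.3043 + 0.3333*(-0.3043 + 1.5631) = 0.1153
  grad(y) = -2.078, v = y - alpha*grad = 0.2617
  prox(v) = soft_thresh(0.2617, 0.1657) = 0.0961
Iteration 3: beta = 0.5, y = 0.0961 + 0.5*(0.0961 + 0.3043) = 0.2963
  grad(y) = -0.6298, v = y - alpha*grad = 0.3407
  prox(v) = soft_thresh(0.3407, 0.1657) = 0.175
f(x_3) = 4*0.175^2 - 3*0.175 + 2.35*|0.175| = 0.0088


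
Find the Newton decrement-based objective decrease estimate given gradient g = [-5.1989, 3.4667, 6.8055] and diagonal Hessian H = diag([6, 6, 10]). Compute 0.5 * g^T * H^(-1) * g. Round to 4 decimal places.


Step 1: H is diagonal, so H^(-1) * g = [-0.8665, 0.5778, 0.6806].
Step 2: g^T H^(-1) g = sum_i g_i^2 / H_ii
  = (-5.1989)^2/6 + (3.4667)^2/6 + (6.8055)^2/10
  = 4.5048 + 2.003 + 4.6315 = 11.1392
Step 3: Objective decrease = 0.5 * g^T H^(-1) g = 5.5696


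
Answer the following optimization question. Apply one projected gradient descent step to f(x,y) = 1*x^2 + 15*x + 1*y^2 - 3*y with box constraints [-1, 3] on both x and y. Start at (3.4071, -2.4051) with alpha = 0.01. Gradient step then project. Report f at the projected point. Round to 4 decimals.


Step 1: Compute gradient at (3.4071, -2.4051).
grad_x = 2*1*3.4071 + 15 = 21.8142
grad_y = 2*1*-2.4051 - 3 = -7.8102
Step 2: Gradient step.
x_raw = 3.4071 - 0.01*21.8142 = 3.189
y_raw = -2.4051 - 0.01*-7.8102 = -2.327
Step 3: Project onto [-1, 3].
x_proj = clip(3.189) = 3.0
y_proj = clip(-2.327) = -1.0
Step 4: Evaluate f.
f(3.0, -1.0) = 58.0


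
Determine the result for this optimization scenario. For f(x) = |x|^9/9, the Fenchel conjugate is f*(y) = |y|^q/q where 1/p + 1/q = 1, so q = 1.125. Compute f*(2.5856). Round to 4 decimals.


The conjugate exponent q satisfies 1/p + 1/q = 1.
p = 9, so q = 9/(9 - 1) = 1.125
|y|^q = 2.5856^1.125 = 2.9116
f*(2.5856) = 2.9116 / 1.125 = 2.5881


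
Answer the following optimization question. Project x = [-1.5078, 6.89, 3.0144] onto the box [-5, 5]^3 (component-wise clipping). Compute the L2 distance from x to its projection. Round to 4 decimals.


Project each component onto [-5, 5].
clip(-1.5078) = -1.5078, clip(6.89) = 5.0, clip(3.0144) = 3.0144
Projection = [-1.5078, 5.0, 3.0144]
Squared diffs: [0.0, 3.5721, 0.0]
Distance = sqrt(3.5721) = 1.89


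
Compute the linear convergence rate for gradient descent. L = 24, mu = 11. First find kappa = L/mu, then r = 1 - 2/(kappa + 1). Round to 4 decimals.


Step 1: Compute the condition number.
kappa = L/mu = 24/11 = 2.1818
Step 2: Compute the convergence rate.
r = 1 - 2/(kappa + 1) = 1 - 2*mu/(L + mu) = (L - mu)/(L + mu) = 13/35 = 0.3714


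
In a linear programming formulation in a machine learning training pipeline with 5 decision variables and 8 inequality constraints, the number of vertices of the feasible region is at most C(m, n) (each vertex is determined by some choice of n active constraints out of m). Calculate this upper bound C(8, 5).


Each vertex corresponds to some choice of n active constraints out of m, so the number of vertices is at most C(m, n) = m! / (n!(m-n)!).
m = 8, n = 5
Numerator: 8 * 7 * 6 * 5 * 4
Denominator: 5! = 120
C(8, 5) = 56


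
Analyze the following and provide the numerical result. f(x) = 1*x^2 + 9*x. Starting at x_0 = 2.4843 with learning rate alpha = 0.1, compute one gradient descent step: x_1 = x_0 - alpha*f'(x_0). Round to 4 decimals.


We compute the gradient at x_0 and apply the update.
f'(x) = 2*x + 9
f'(2.4843) = 2*2.4843 + 9 = 13.9686
x_1 = 2.4843 - 0.1*13.9686 = 1.0874


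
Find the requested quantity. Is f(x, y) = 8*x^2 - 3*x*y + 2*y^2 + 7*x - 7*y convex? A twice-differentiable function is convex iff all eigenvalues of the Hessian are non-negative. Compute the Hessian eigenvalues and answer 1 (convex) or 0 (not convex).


The Hessian of f(x,y) = 8*x^2 - 3*x*y + 2*y^2 + 7*x - 7*y is:
H = [[16, -3], [-3, 4]]
Trace = 16 + 4 = 20
Determinant = 16*4 - (-3)^2 = 55
Discriminant = (20)^2 - 4*55 = 180.0
Eigenvalues: lambda_1 = 3.2918, lambda_2 = 16.7082
The function is convex.

1


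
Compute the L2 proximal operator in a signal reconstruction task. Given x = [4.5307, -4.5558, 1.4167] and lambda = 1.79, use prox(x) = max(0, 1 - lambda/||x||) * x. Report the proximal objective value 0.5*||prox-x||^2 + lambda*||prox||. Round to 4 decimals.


Step 1: Compute ||x||.
||x|| = 6.5795
Step 2: Compute scaling factor.
scale = max(0, 1 - 1.79/6.5795) = 0.7279
Step 3: prox(x) = [3.2981, -3.3164, 1.0313]
||prox(x)|| = 4.7895
Step 4: Proximal objective.
0.5*||prox-x||^2 = 1.6021
lambda*||prox|| = 8.5732
Total = 10.1752


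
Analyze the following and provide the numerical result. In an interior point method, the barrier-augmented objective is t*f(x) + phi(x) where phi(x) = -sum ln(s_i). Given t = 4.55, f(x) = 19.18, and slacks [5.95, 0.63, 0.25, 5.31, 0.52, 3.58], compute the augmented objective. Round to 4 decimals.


Step 1: Compute log-barrier.
ln values: [1.7834, -0.462, -1.3863, 1.6696, -0.6539, 1.2754]
phi = -(1.7834 - 0.462 - 1.3863 + 1.6696 - 0.6539 + 1.2754) = -2.2261
Step 2: Compute augmented objective.
t*f(x) = 4.55*19.18 = 87.269
Total = 87.269 - 2.2261 = 85.0429


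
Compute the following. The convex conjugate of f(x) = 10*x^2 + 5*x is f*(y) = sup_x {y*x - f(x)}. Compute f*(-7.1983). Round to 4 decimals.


f*(y) = sup_x {y*x - a*x^2 - b*x} = sup_x {(y-b)*x - a*x^2}
FOC: (y - b) - 2a*x = 0 => x* = (y - b)/(2a)
x* = (-7.1983 - 5)/(2*10) = -0.6099
f*(-7.1983) = (y-b)^2/(4a) = (-7.1983 - 5)^2/(4*10)
= 148.7985/40 = 3.72


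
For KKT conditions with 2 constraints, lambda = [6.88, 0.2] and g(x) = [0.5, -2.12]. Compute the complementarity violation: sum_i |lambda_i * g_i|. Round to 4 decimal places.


KKT complementary slackness check:
lambda_1 * g_1 = 6.88 * 0.5 = 3.44
lambda_2 * g_2 = 0.2 * -2.12 = -0.424
Total violation = 3.44 + 0.424 = 3.864


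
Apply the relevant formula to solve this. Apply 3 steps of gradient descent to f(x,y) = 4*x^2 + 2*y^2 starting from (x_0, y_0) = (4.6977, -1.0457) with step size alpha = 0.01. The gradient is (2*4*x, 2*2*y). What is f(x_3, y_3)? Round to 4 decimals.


Gradient descent on f(x,y) = 4*x^2 + 2*y^2.
Starting point: (4.6977, -1.0457), alpha = 0.01
Step 1: grad_x = 2*4*4.6977 = 37.5816, grad_y = 2*2*-1.0457 = -4.1828
  x_1 = 4.6977 - 0.01*37.5816 = 4.3219
  y_1 = -1.0457 - 0.01*-4.1828 = -1.0039
Step 2: grad_x = 2*4*4.3219 = 34.5751, grad_y = 2*2*-1.0039 = -4.0155
  x_2 = 4.3219 - 0.01*34.5751 = 3.9761
  y_2 = -1.0039 - 0.01*-4.0155 = -0.9637
Step 3: grad_x = 2*4*3.9761 = 31.8091, grad_y = 2*2*-0.9637 = -3.8549
  x_3 = 3.9761 - 0.01*31.8091 = 3.658
  y_3 = -0.9637 - 0.01*-3.8549 = -0.9252
f(3.658, -0.9252) = 4*3.658^2 + 2*(-0.9252)^2 = 55.237


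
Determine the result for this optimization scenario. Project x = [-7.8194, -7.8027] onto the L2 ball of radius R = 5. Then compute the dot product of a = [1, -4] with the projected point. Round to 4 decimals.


Step 1: Compute ||x|| (intermediates to 6 decimals).
||x|| = sqrt((-7.8194)^2 + (-7.8027)^2) = 11.046499
Step 2: Project.
Since ||x|| > R, scale = R/||x|| = 5/11.046499 = 0.452632, proj(x) = scale * x
proj(x) = [-3.539311, -3.531752]
Step 3: Dot product.
a^T * proj(x) = 1*(-3.539311) - 4*(-3.531752) = 10.5877


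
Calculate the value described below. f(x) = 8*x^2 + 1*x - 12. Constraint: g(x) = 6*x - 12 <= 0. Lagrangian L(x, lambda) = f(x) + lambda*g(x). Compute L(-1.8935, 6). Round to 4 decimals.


Step 1: Evaluate f(x).
f(-1.8935) = 8*(-1.8935)^2 + 1*(-1.8935) - 12 = 14.7892
Step 2: Evaluate g(x).
g(-1.8935) = 6*-1.8935 - 12 = -23.361
Step 3: Compute Lagrangian.
L = 14.7892 + 6*-23.361 = -125.3768


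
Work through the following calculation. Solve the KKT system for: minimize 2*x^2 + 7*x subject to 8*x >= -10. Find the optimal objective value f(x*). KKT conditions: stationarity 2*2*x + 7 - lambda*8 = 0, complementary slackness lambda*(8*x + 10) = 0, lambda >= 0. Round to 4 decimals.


Step 1: Try lambda = 0 (constraint inactive).
x_unc = -7/(2*2) = -1.75
Check: 8*-1.75 = -14.0 < -10 -- violated!
Step 2: Constraint must be active: 8*x = -10
x* = -10/8 = -1.25
lambda = (2*2*(-1.25) + 7)/8 = 0.25
Step 3: Compute optimal value.
f(x*) = 2*(-1.25)^2 + 7*(-1.25) = -5.625


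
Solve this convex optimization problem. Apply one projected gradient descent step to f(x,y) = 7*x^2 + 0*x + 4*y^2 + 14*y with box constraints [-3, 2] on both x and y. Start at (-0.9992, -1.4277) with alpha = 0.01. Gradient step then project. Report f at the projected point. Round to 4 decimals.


Step 1: Compute gradient at (-0.9992, -1.4277).
grad_x = 2*7*-0.9992 + 0 = -13.9888
grad_y = 2*4*-1.4277 + 14 = 2.5784
Step 2: Gradient step.
x_raw = -0.9992 - 0.01*-13.9888 = -0.8593
y_raw = -1.4277 - 0.01*2.5784 = -1.4535
Step 3: Project onto [-3, 2].
x_proj = clip(-0.8593) = -0.8593
y_proj = clip(-1.4535) = -1.4535
Step 4: Evaluate f.
f(-0.8593, -1.4535) = -6.7294


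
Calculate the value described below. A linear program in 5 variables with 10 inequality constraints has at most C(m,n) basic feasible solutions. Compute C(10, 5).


Each vertex corresponds to some choice of n active constraints out of m, so the number of vertices is at most C(m, n) = m! / (n!(m-n)!).
m = 10, n = 5
Numerator: 10 * 9 * 8 * 7 * 6
Denominator: 5! = 120
C(10, 5) = 252


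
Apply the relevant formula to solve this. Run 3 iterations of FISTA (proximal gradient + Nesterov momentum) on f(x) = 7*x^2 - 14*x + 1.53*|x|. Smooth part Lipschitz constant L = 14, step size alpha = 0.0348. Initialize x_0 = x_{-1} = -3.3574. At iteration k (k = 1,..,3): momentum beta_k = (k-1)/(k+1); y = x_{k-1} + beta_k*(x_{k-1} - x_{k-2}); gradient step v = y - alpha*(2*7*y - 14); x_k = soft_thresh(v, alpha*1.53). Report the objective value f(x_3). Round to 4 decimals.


FISTA on f(x) = 7*x^2 - 14*x + 1.53*|x|
L = 14, alpha = 0.0348
Iteration 1: beta = 0.0, y = -3.3574 + 0.0*(-3.3574 + 3.3574) = -3.3574
  grad(y) = -61.0036, v = y - alpha*grad = -1.2345
  prox(v) = soft_thresh(-1.2345, 0.0532) = -1.1812
Iteration 2: beta = 0.3333, y = -1.1812 + 0.3333*(-1.1812 + 3.3574) = -0.4558
  grad(y) = -20.3818, v = y - alpha*grad = 0.2534
  prox(v) = soft_thresh(0.2534, 0.0532) = 0.2002
Iteration 3: beta = 0.5, y = 0.2002 + 0.5*(0.2002 + 1.1812) = 0.8909
  grad(y) = -1.5272, v = y - alpha*grad = 0.9441
  prox(v) = soft_thresh(0.9441, 0.0532) = 0.8908
f(x_3) = 7*0.8908^2 - 14*0.8908 + 1.53*|0.8908| = -5.5536


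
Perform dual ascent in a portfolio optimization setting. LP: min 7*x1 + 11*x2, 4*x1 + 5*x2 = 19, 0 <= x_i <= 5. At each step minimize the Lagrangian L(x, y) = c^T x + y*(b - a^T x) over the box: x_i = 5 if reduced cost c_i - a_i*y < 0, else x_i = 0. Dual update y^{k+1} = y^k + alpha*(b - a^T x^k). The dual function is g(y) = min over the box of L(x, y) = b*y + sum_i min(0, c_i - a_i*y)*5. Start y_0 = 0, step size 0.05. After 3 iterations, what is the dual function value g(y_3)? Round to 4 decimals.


Dual ascent for LP: min 7*x1 + 11*x2, 4*x1 + 5*x2 = 19, 0 <= x_i <= 5
Step 1: y^k = 0.0, reduced costs: (7.0, 11.0)
  x^k = (0.0, 0.0), subgradient = b - a^T x = 19.0
  y^{k+1} = 0.0 + 0.05*19.0 = 0.95
Step 2: y^k = 0.95, reduced costs: (3.2, 6.25)
  x^k = (0.0, 0.0), subgradient = b - a^T x = 19.0
  y^{k+1} = 0.95 + 0.05*19.0 = 1.9
Step 3: y^k = 1.9, reduced costs: (-0.6, 1.5)
  x^k = (5.0, 0.0), subgradient = b - a^T x = -1.0
  y^{k+1} = 1.9 + 0.05*-1.0 = 1.85
Dual objective at y_3 = 1.85: reduced costs (-0.4, 1.75), box minimizer x = (5.0, 0.0)
g(y_3) = b*y + (c1 - a1*y)*x1 + (c2 - a2*y)*x2 = 19*1.85 + (-0.4)*5.0 + 1.75*0.0 = 35.15 - 2.0 + 0.0 = 33.15


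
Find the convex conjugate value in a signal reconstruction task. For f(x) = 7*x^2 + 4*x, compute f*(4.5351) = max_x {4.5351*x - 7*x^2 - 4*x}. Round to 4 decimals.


f*(y) = sup_x {y*x - a*x^2 - b*x} = sup_x {(y-b)*x - a*x^2}
FOC: (y - b) - 2a*x = 0 => x* = (y - b)/(2a)
x* = (4.5351 - 4)/(2*7) = 0.0382
f*(4.5351) = (y-b)^2/(4a) = (4.5351 - 4)^2/(4*7)
= 0.2863/28 = 0.0102


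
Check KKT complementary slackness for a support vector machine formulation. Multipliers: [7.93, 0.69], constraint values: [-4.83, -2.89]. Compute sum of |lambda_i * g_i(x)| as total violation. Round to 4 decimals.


KKT complementary slackness check:
lambda_1 * g_1 = 7.93 * -4.83 = -38.3019
lambda_2 * g_2 = 0.69 * -2.89 = -1.9941
Total violation = 38.3019 + 1.9941 = 40.296


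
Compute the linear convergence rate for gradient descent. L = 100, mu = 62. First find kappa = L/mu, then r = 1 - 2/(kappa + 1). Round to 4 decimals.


Step 1: Compute the condition number.
kappa = L/mu = 100/62 = 1.6129
Step 2: Compute the convergence rate.
r = 1 - 2/(kappa + 1) = 1 - 2*mu/(L + mu) = (L - mu)/(L + mu) = 38/162 = 0.2346


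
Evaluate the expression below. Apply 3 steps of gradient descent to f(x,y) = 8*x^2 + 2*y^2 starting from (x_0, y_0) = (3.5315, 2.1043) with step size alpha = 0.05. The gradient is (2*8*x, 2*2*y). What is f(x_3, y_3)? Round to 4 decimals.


Gradient descent on f(x,y) = 8*x^2 + 2*y^2.
Starting point: (3.5315, 2.1043), alpha = 0.05
Step 1: grad_x = 2*8*3.5315 = 56.504, grad_y = 2*2*2.1043 = 8.4172
  x_1 = 3.5315 - 0.05*56.504 = 0.7063
  y_1 = 2.1043 - 0.05*8.4172 = 1.6834
Step 2: grad_x = 2*8*0.7063 = 11.3008, grad_y = 2*2*1.6834 = 6.7338
  x_2 = 0.7063 - 0.05*11.3008 = 0.1413
  y_2 = 1.6834 - 0.05*6.7338 = 1.3468
Step 3: grad_x = 2*8*0.1413 = 2.2602, grad_y = 2*2*1.3468 = 5.387
  x_3 = 0.1413 - 0.05*2.2602 = 0.0283
  y_3 = 1.3468 - 0.05*5.387 = 1.0774
f(0.0283, 1.0774) = 8*0.0283^2 + 2*1.0774^2 = 2.328


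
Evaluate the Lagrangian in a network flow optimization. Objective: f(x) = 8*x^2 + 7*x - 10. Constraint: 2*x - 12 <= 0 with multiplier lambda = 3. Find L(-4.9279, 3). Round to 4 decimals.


Step 1: Evaluate f(x).
f(-4.9279) = 8*(-4.9279)^2 + 7*(-4.9279) - 10 = 149.7783
Step 2: Evaluate g(x).
g(-4.9279) = 2*-4.9279 - 12 = -21.8558
Step 3: Compute Lagrangian.
L = 149.7783 + 3*-21.8558 = 84.2109


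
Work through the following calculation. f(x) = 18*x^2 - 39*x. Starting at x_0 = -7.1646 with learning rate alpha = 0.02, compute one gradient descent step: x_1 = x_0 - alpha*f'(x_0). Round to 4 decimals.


We compute the gradient at x_0 and apply the update.
f'(x) = 36*x - 39
f'(-7.1646) = 36*-7.1646 - 39 = -296.9256
x_1 = -7.1646 - 0.02*-296.9256 = -1.2261


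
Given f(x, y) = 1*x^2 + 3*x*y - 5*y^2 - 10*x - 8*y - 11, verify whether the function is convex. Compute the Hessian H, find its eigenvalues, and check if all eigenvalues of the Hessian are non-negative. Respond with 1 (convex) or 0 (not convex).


The Hessian of f(x,y) = 1*x^2 + 3*x*y - 5*y^2 - 10*x - 8*y - 11 is:
H = [[2, 3], [3, -10]]
Trace = 2 - 10 = -8
Determinant = 2*-10 - (3)^2 = -29
Discriminant = (-8)^2 - 4*-29 = 180.0
Eigenvalues: lambda_1 = -10.7082, lambda_2 = 2.7082
The function is not convex.

0


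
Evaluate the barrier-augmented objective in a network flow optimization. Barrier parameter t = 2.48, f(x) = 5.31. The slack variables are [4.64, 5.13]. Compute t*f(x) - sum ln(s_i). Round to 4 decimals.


Step 1: Compute log-barrier.
ln values: [1.5347, 1.6351]
phi = -(1.5347 + 1.6351) = -3.1698
Step 2: Compute augmented objective.
t*f(x) = 2.48*5.31 = 13.1688
Total = 13.1688 - 3.1698 = 9.999


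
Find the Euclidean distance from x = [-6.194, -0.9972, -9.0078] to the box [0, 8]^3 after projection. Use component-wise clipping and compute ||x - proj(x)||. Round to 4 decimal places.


Project each component onto [0, 8].
clip(-6.194) = 0.0, clip(-0.9972) = 0.0, clip(-9.0078) = 0.0
Projection = [0.0, 0.0, 0.0]
Squared diffs: [38.3656, 0.9944, 81.1405]
Distance = sqrt(120.5005) = 10.9773


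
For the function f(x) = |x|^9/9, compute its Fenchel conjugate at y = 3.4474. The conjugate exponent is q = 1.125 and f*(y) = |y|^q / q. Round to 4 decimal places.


The conjugate exponent q satisfies 1/p + 1/q = 1.
p = 9, so q = 9/(9 - 1) = 1.125
|y|^q = 3.4474^1.125 = 4.0242
f*(3.4474) = 4.0242 / 1.125 = 3.5771


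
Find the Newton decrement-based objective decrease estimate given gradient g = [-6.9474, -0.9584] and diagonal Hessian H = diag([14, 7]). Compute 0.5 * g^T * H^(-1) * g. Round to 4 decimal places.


Step 1: H is diagonal, so H^(-1) * g = [-0.4962, -0.1369].
Step 2: g^T H^(-1) g = sum_i g_i^2 / H_ii
  = (-6.9474)^2/14 + (-0.9584)^2/7
  = 3.4476 + 0.1312 = 3.5788
Step 3: Objective decrease = 0.5 * g^T H^(-1) g = 1.7894


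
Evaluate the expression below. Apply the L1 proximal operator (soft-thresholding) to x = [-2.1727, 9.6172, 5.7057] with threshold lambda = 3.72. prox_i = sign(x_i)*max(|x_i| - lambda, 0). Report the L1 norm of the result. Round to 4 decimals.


Soft-thresholding with lambda = 3.72:
prox(-2.1727) = sign(-2.1727)*max(|-2.1727| - 3.72, 0) = 0.0
prox(9.6172) = sign(9.6172)*max(|9.6172| - 3.72, 0) = 5.8972
prox(5.7057) = sign(5.7057)*max(|5.7057| - 3.72, 0) = 1.9857
prox(x) = [0.0, 5.8972, 1.9857]
||prox(x)||_1 = 0.0 + 5.8972 + 1.9857 = 7.8829


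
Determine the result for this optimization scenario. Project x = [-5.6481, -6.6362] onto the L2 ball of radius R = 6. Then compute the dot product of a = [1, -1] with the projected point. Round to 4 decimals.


Step 1: Compute ||x|| (intermediates to 6 decimals).
||x|| = sqrt((-5.6481)^2 + (-6.6362)^2) = 8.714367
Step 2: Project.
Since ||x|| > R, scale = R/||x|| = 6/8.714367 = 0.688518, proj(x) = scale * x
proj(x) = [-3.888819, -4.569143]
Step 3: Dot product.
a^T * proj(x) = 1*(-3.888819) - 1*(-4.569143) = 0.6803


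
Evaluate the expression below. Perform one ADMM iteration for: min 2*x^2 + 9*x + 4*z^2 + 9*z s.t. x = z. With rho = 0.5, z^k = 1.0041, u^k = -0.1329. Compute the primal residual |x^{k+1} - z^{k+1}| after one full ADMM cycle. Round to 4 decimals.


ADMM iteration with rho = 0.5, z^k = 1.0041, u^k = -0.1329
Step 1: x-update.
Minimize 2*x^2 + 9*x + (0.5/2)*(x - 1.0041 - 0.1329)^2
FOC: (2*2 + 0.5)*x = -9 + 0.5*(1.0041 + 0.1329)
x^{k+1} = -1.8737
Step 2: z-update.
Minimize 4*z^2 + 9*z + (0.5/2)*(-1.8737 - z - 0.1329)^2
FOC: (2*4 + 0.5)*z = -9 + 0.5*(-1.8737 - 0.1329)
z^{k+1} = -1.1769
Step 3: u-update.
u^{k+1} = -0.1329 - 1.8737 + 1.1769 = -0.8297
Step 4: Primal residual = |-1.8737 + 1.1769| = 0.6968


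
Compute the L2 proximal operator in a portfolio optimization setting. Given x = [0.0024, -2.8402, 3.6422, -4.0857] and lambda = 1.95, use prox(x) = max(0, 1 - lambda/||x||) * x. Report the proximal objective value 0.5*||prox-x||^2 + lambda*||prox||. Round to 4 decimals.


Step 1: Compute ||x||.
||x|| = 6.1665
Step 2: Compute scaling factor.
scale = max(0, 1 - 1.95/6.1665) = 0.6838
Step 3: prox(x) = [0.0016, -1.9421, 2.4904, -2.7937]
||prox(x)|| = 4.2165
Step 4: Proximal objective.
0.5*||prox-x||^2 = 1.9013
lambda*||prox|| = 8.2222
Total = 10.1234


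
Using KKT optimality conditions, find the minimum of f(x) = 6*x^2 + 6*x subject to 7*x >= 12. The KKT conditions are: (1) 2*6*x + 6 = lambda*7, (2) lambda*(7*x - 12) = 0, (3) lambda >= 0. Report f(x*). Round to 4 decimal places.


Step 1: Try lambda = 0 (constraint inactive).
x_unc = -6/(2*6) = -0.5
Check: 7*-0.5 = -3.5 < 12 -- violated!
Step 2: Constraint must be active: 7*x = 12
x* = 12/7 = 1.7143 (rounded; the exact value 12/7 is used below)
lambda = (2*6*(12/7) + 6)/7 = 3.7959
Step 3: Compute optimal value.
f(x*) = 6*(12/7)^2 + 6*(12/7) = 27.9184


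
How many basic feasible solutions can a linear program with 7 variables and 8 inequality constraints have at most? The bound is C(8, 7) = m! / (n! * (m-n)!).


Each vertex corresponds to some choice of n active constraints out of m, so the number of vertices is at most C(m, n) = m! / (n!(m-n)!).
m = 8, n = 7
Numerator: 8 * 7 * 6 * 5 * 4 * 3 * 2
Denominator: 7! = 5040
C(8, 7) = 8


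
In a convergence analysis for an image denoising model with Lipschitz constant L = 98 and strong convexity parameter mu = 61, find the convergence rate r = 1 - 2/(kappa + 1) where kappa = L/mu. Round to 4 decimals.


Step 1: Compute the condition number.
kappa = L/mu = 98/61 = 1.6066
Step 2: Compute the convergence rate.
r = 1 - 2/(kappa + 1) = 1 - 2*mu/(L + mu) = (L - mu)/(L + mu) = 37/159 = 0.2327


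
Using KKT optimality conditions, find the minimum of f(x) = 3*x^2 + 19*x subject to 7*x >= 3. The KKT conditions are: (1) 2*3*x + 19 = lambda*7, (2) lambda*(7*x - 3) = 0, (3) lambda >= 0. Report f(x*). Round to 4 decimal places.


Step 1: Try lambda = 0 (constraint inactive).
x_unc = -19/(2*3) = -3.1667
Check: 7*-3.1667 = -22.1669 < 3 -- violated!
Step 2: Constraint must be active: 7*x = 3
x* = 3/7 = 0.4286 (rounded; the exact value 3/7 is used below)
lambda = (2*3*(3/7) + 19)/7 = 3.0816
Step 3: Compute optimal value.
f(x*) = 3*(3/7)^2 + 19*(3/7) = 8.6939


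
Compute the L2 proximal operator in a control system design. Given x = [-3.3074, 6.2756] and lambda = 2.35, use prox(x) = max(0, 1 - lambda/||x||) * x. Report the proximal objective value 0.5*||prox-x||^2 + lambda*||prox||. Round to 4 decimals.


Step 1: Compute ||x||.
||x|| = 7.0938
Step 2: Compute scaling factor.
scale = max(0, 1 - 2.35/7.0938) = 0.6687
Step 3: prox(x) = [-2.2117, 4.1967]
||prox(x)|| = 4.7438
Step 4: Proximal objective.
0.5*||prox-x||^2 = 2.7613
lambda*||prox|| = 11.1479
Total = 13.9092


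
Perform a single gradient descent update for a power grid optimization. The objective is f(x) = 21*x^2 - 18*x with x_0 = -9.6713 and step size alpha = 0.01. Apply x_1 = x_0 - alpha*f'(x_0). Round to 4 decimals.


We compute the gradient at x_0 and apply the update.
f'(x) = 42*x - 18
f'(-9.6713) = 42*-9.6713 - 18 = -424.1946
x_1 = -9.6713 - 0.01*-424.1946 = -5.4294


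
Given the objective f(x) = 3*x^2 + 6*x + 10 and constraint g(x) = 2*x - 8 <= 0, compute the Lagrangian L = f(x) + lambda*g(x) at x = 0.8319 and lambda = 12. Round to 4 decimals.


Step 1: Evaluate f(x).
f(0.8319) = 3*0.8319^2 + 6*0.8319 + 10 = 17.0676
Step 2: Evaluate g(x).
g(0.8319) = 2*0.8319 - 8 = -6.3362
Step 3: Compute Lagrangian.
L = 17.0676 + 12*-6.3362 = -58.9668


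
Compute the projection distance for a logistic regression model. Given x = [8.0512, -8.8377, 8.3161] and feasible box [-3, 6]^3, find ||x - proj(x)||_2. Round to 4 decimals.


Project each component onto [-3, 6].
clip(8.0512) = 6.0, clip(-8.8377) = -3.0, clip(8.3161) = 6.0
Projection = [6.0, -3.0, 6.0]
Squared diffs: [4.2074, 34.0787, 5.3643]
Distance = sqrt(43.6504) = 6.6069


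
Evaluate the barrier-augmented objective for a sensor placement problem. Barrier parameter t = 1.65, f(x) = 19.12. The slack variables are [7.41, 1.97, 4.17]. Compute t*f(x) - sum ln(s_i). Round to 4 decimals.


Step 1: Compute log-barrier.
ln values: [2.0028, 0.678, 1.4279]
phi = -(2.0028 + 0.678 + 1.4279) = -4.1088
Step 2: Compute augmented objective.
t*f(x) = 1.65*19.12 = 31.548
Total = 31.548 - 4.1088 = 27.4392


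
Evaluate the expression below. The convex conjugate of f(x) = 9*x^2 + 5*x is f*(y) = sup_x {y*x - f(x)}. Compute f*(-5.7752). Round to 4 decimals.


f*(y) = sup_x {y*x - a*x^2 - b*x} = sup_x {(y-b)*x - a*x^2}
FOC: (y - b) - 2a*x = 0 => x* = (y - b)/(2a)
x* = (-5.7752 - 5)/(2*9) = -0.5986
f*(-5.7752) = (y-b)^2/(4a) = (-5.7752 - 5)^2/(4*9)
= 116.1049/36 = 3.2251


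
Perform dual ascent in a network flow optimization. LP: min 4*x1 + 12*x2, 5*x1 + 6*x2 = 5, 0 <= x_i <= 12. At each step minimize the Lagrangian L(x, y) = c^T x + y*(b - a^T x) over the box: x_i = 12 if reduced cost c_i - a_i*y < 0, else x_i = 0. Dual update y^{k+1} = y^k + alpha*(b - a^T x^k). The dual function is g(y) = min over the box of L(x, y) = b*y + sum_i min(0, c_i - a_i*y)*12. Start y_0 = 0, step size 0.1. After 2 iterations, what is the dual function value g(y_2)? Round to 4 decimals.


Dual ascent for LP: min 4*x1 + 12*x2, 5*x1 + 6*x2 = 5, 0 <= x_i <= 12
Step 1: y^k = 0.0, reduced costs: (4.0, 12.0)
  x^k = (0.0, 0.0), subgradient = b - a^T x = 5.0
  y^{k+1} = 0.0 + 0.1*5.0 = 0.5
Step 2: y^k = 0.5, reduced costs: (1.5, 9.0)
  x^k = (0.0, 0.0), subgradient = b - a^T x = 5.0
  y^{k+1} = 0.5 + 0.1*5.0 = 1.0
Dual objective at y_2 = 1.0: reduced costs (-1.0, 6.0), box minimizer x = (12.0, 0.0)
g(y_2) = b*y + (c1 - a1*y)*x1 + (c2 - a2*y)*x2 = 5*1.0 + (-1.0)*12.0 + 6.0*0.0 = 5.0 - 12.0 + 0.0 = -7.0


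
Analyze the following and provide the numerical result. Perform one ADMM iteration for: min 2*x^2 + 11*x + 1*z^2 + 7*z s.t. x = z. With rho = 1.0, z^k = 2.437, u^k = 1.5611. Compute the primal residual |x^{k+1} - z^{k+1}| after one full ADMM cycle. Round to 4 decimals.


ADMM iteration with rho = 1.0, z^k = 2.437, u^k = 1.5611
Step 1: x-update.
Minimize 2*x^2 + 11*x + (1.0/2)*(x - 2.437 + 1.5611)^2
FOC: (2*2 + 1.0)*x = -11 + 1.0*(2.437 - 1.5611)
x^{k+1} = -2.0248
Step 2: z-update.
Minimize 1*z^2 + 7*z + (1.0/2)*(-2.0248 - z + 1.5611)^2
FOC: (2*1 + 1.0)*z = -7 + 1.0*(-2.0248 + 1.5611)
z^{k+1} = -2.4879
Step 3: u-update.
u^{k+1} = 1.5611 - 2.0248 + 2.4879 = 2.0242
Step 4: Primal residual = |-2.0248 + 2.4879| = 0.4631


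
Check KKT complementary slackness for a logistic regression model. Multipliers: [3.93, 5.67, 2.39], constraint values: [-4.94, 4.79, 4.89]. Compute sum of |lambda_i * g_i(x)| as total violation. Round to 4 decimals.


KKT complementary slackness check:
lambda_1 * g_1 = 3.93 * -4.94 = -19.4142
lambda_2 * g_2 = 5.67 * 4.79 = 27.1593
lambda_3 * g_3 = 2.39 * 4.89 = 11.6871
Total violation = 19.4142 + 27.1593 + 11.6871 = 58.2606


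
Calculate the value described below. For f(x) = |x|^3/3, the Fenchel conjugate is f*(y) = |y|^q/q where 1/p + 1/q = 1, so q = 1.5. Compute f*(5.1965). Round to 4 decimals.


The conjugate exponent q satisfies 1/p + 1/q = 1.
p = 3, so q = 3/(3 - 1) = 1.5
|y|^q = 5.1965^1.5 = 11.8459
f*(5.1965) = 11.8459 / 1.5 = 7.8972


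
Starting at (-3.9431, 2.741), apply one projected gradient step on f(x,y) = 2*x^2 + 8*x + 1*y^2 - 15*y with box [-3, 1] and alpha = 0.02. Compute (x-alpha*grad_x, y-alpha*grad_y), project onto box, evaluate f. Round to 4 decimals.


Step 1: Compute gradient at (-3.9431, 2.741).
grad_x = 2*2*-3.9431 + 8 = -7.7724
grad_y = 2*1*2.741 - 15 = -9.518
Step 2: Gradient step.
x_raw = -3.9431 - 0.02*-7.7724 = -3.7877
y_raw = 2.741 - 0.02*-9.518 = 2.9314
Step 3: Project onto [-3, 1].
x_proj = clip(-3.7877) = -3.0
y_proj = clip(2.9314) = 1.0
Step 4: Evaluate f.
f(-3.0, 1.0) = -20.0


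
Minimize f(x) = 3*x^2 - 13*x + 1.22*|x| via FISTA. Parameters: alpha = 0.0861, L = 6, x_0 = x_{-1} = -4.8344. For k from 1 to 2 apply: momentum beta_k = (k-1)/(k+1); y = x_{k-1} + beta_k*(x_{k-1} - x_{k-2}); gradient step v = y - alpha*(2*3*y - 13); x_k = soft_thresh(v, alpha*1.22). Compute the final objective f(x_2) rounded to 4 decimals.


FISTA on f(x) = 3*x^2 - 13*x + 1.22*|x|
L = 6, alpha = 0.0861
Iteration 1: beta = 0.0, y = -4.8344 + 0.0*(-4.8344 + 4.8344) = -4.8344
  grad(y) = -42.0064, v = y - alpha*grad = -1.2176
  prox(v) = soft_thresh(-1.2176, 0.105) = -1.1126
Iteration 2: beta = 0.3333, y = -1.1126 + 0.3333*(-1.1126 + 4.8344) = 0.128
  grad(y) = -12.2321, v = y - alpha*grad = 1.1812
  prox(v) = soft_thresh(1.1812, 0.105) = 1.0761
f(x_2) = 3*1.0761^2 - 13*1.0761 + 1.22*|1.0761| = -9.2026


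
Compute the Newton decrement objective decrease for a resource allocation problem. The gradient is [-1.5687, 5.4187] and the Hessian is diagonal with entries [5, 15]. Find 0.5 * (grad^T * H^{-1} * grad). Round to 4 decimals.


Step 1: H is diagonal, so H^(-1) * g = [-0.3137, 0.3612].
Step 2: g^T H^(-1) g = sum_i g_i^2 / H_ii
  = (-1.5687)^2/5 + (5.4187)^2/15
  = 0.4922 + 1.9575 = 2.4497
Step 3: Objective decrease = 0.5 * g^T H^(-1) g = 1.2248


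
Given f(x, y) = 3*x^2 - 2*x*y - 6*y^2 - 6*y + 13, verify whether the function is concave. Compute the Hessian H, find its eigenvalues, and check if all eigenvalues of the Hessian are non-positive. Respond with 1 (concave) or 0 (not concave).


The Hessian of f(x,y) = 3*x^2 - 2*x*y - 6*y^2 - 6*y + 13 is:
H = [[6, -2], [-2, -12]]
Trace = 6 - 12 = -6
Determinant = 6*-12 - (-2)^2 = -76
Discriminant = (-6)^2 - 4*-76 = 340.0
Eigenvalues: lambda_1 = -12.2195, lambda_2 = 6.2195
The function is not concave.

0


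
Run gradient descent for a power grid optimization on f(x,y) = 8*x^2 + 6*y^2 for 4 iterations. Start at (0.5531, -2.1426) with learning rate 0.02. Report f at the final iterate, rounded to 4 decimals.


Gradient descent on f(x,y) = 8*x^2 + 6*y^2.
Starting point: (0.5531, -2.1426), alpha = 0.02
Step 1: grad_x = 2*8*0.5531 = 8.8496, grad_y = 2*6*-2.1426 = -25.7112
  x_1 = 0.5531 - 0.02*8.8496 = 0.3761
  y_1 = -2.1426 - 0.02*-25.7112 = -1.6284
Step 2: grad_x = 2*8*0.3761 = 6.0177, grad_y = 2*6*-1.6284 = -19.5405
  x_2 = 0.3761 - 0.02*6.0177 = 0.2558
  y_2 = -1.6284 - 0.02*-19.5405 = -1.2376
Step 3: grad_x = 2*8*0.2558 = 4.0921, grad_y = 2*6*-1.2376 = -14.8508
  x_3 = 0.2558 - 0.02*4.0921 = 0.1739
  y_3 = -1.2376 - 0.02*-14.8508 = -0.9405
Step 4: grad_x = 2*8*0.1739 = 2.7826, grad_y = 2*6*-0.9405 = -11.2866
  x_4 = 0.1739 - 0.02*2.7826 = 0.1183
  y_4 = -0.9405 - 0.02*-11.2866 = -0.7148
f(0.1183, -0.7148) = 8*0.1183^2 + 6*(-0.7148)^2 = 3.1777


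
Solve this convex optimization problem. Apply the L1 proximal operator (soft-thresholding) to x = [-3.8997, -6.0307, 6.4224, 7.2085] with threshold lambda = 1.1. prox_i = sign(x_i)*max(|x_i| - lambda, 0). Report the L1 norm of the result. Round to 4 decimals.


Soft-thresholding with lambda = 1.1:
prox(-3.8997) = sign(-3.8997)*max(|-3.8997| - 1.1, 0) = -2.7997
prox(-6.0307) = sign(-6.0307)*max(|-6.0307| - 1.1, 0) = -4.9307
prox(6.4224) = sign(6.4224)*max(|6.4224| - 1.1, 0) = 5.3224
prox(7.2085) = sign(7.2085)*max(|7.2085| - 1.1, 0) = 6.1085
prox(x) = [-2.7997, -4.9307, 5.3224, 6.1085]
||prox(x)||_1 = 2.7997 + 4.9307 + 5.3224 + 6.1085 = 19.1613


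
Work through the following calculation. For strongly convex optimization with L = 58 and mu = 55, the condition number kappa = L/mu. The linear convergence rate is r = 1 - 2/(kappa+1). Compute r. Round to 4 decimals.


Step 1: Compute the condition number.
kappa = L/mu = 58/55 = 1.0545
Step 2: Compute the convergence rate.
r = 1 - 2/(kappa + 1) = 1 - 2*mu/(L + mu) = (L - mu)/(L + mu) = 3/113 = 0.0265


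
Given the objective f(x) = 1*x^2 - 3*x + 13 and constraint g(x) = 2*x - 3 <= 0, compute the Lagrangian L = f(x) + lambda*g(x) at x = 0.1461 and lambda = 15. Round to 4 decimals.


Step 1: Evaluate f(x).
f(0.1461) = 1*0.1461^2 - 3*0.1461 + 13 = 12.583
Step 2: Evaluate g(x).
g(0.1461) = 2*0.1461 - 3 = -2.7078
Step 3: Compute Lagrangian.
L = 12.583 + 15*-2.7078 = -28.034


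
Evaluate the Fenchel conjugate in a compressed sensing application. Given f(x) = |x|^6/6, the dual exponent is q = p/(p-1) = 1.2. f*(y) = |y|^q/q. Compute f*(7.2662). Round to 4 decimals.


The conjugate exponent q satisfies 1/p + 1/q = 1.
p = 6, so q = 6/(6 - 1) = 1.2
|y|^q = 7.2662^1.2 = 10.8036
f*(7.2662) = 10.8036 / 1.2 = 9.003


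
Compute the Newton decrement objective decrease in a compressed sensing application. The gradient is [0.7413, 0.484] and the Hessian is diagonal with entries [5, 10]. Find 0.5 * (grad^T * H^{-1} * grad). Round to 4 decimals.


Step 1: H is diagonal, so H^(-1) * g = [0.1483, 0.0484].
Step 2: g^T H^(-1) g = sum_i g_i^2 / H_ii
  = (0.7413)^2/5 + (0.484)^2/10
  = 0.1099 + 0.0234 = 0.1333
Step 3: Objective decrease = 0.5 * g^T H^(-1) g = 0.0667


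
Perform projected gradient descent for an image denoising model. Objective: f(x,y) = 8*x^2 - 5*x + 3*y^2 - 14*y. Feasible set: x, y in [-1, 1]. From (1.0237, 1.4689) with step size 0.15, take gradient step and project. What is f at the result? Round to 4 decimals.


Step 1: Compute gradient at (1.0237, 1.4689).
grad_x = 2*8*1.0237 - 5 = 11.3792
grad_y = 2*3*1.4689 - 14 = -5.1866
Step 2: Gradient step.
x_raw = 1.0237 - 0.15*11.3792 = -0.6832
y_raw = 1.4689 - 0.15*-5.1866 = 2.2469
Step 3: Project onto [-1, 1].
x_proj = clip(-0.6832) = -0.6832
y_proj = clip(2.2469) = 1.0
Step 4: Evaluate f.
f(-0.6832, 1.0) = -3.8502


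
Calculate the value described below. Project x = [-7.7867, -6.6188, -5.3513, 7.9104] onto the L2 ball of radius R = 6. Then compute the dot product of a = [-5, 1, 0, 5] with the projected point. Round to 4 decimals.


Step 1: Compute ||x|| (intermediates to 6 decimals).
||x|| = sqrt((-7.7867)^2 + (-6.6188)^2 + (-5.3513)^2 + 7.9104^2) = 13.987568
Step 2: Project.
Since ||x|| > R, scale = R/||x|| = 6/13.987568 = 0.428952, proj(x) = scale * x
proj(x) = [-3.340121, -2.839147, -2.295451, 3.393182]
Step 3: Dot product.
a^T * proj(x) = -5*(-3.340121) + 1*(-2.839147) + 0*(-2.295451) + 5*3.393182 = 30.8274


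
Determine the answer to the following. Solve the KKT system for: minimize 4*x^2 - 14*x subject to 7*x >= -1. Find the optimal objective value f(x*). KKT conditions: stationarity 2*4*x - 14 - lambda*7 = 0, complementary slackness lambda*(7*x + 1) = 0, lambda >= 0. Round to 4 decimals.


Step 1: Try lambda = 0 (constraint inactive).
Stationarity: 2*4*x - 14 = 0
x* = 14/(2*4) = 1.75
Check constraint: 7*1.75 = 12.25 >= -1 -- satisfied.
Step 2: Compute optimal value.
f(x*) = 4*1.75^2 - 14*1.75 = -12.25


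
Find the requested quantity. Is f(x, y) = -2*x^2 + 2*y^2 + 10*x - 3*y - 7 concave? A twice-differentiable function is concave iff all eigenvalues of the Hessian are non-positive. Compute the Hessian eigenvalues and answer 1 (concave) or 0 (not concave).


The Hessian of f(x,y) = -2*x^2 + 2*y^2 + 10*x - 3*y - 7 is:
H = [[-4, 0], [0, 4]]
Trace = -4 + 4 = 0
Determinant = -4*4 - (0)^2 = -16
Discriminant = (0)^2 - 4*-16 = 64.0
Eigenvalues: lambda_1 = -4.0, lambda_2 = 4.0
The function is not concave.

0


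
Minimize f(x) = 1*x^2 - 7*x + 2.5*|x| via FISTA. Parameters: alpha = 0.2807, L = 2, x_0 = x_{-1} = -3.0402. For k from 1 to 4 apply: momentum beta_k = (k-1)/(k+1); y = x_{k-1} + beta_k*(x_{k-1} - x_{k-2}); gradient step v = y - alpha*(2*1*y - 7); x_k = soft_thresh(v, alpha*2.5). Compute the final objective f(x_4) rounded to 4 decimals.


FISTA on f(x) = 1*x^2 - 7*x + 2.5*|x|
L = 2, alpha = 0.2807
Iteration 1: beta = 0.0, y = -3.0402 + 0.0*(-3.0402 + 3.0402) = -3.0402
  grad(y) = -13.0804, v = y - alpha*grad = 0.6315
  prox(v) = soft_thresh(0.6315, 0.7018) = 0.0
Iteration 2: beta = 0.3333, y = 0.0 + 0.3333*(0.0 + 3.0402) = 1.0134
  grad(y) = -4.9732, v = y - alpha*grad = 2.4094
  prox(v) = soft_thresh(2.4094, 0.7018) = 1.7076
Iteration 3: beta = 0.5, y = 1.7076 + 0.5*(1.7076 - 0.0) = 2.5614
  grad(y) = -1.8771, v = y - alpha*grad = 3.0883
  prox(v) = soft_thresh(3.0883, 0.7018) = 2.3866
Iteration 4: beta = 0.6, y = 2.3866 + 0.6*(2.3866 - 1.7076) = 2.794
  grad(y) = -1.412, v = y - alpha*grad = 3.1903
  prox(v) = soft_thresh(3.1903, 0.7018) = 2.4886
f(x_4) = 1*2.4886^2 - 7*2.4886 + 2.5*|2.4886| = -5.0056
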